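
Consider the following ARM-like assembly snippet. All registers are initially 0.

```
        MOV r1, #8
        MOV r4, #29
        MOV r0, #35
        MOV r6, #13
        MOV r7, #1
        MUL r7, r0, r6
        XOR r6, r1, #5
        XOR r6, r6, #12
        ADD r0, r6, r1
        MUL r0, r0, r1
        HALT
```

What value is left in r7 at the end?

after MOV r1, #8: r1=8
after MOV r4, #29: r4=29
after MOV r0, #35: r0=35
after MOV r6, #13: r6=13
after MOV r7, #1: r7=1
after MUL r7, r0, r6: r7=35*13=455
after XOR r6, r1, #5: r6=8^5=13
after XOR r6, r6, #12: r6=13^12=1
after ADD r0, r6, r1: r0=1+8=9
after MUL r0, r0, r1: r0=9*8=72
halt.

455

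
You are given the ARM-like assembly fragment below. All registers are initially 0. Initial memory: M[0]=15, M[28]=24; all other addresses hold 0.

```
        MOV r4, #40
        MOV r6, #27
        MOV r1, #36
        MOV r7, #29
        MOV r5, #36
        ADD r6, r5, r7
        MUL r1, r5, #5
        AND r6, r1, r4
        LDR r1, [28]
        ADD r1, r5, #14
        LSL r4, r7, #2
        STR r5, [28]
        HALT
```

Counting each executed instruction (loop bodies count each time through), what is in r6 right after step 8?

32

MOV r4, #40 → r4=40
MOV r6, #27 → r6=27
MOV r1, #36 → r1=36
MOV r7, #29 → r7=29
MOV r5, #36 → r5=36
ADD r6, r5, r7 → r6=36+29=65
MUL r1, r5, #5 → r1=36*5=180
AND r6, r1, r4 → r6=180&40=32
After step 8: r6 = 32.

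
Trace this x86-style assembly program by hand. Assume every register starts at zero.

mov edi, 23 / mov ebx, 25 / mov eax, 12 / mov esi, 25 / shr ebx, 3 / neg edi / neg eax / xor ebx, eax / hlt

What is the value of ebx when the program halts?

-9

mov edi, 23 → edi=23
mov ebx, 25 → ebx=25
mov eax, 12 → eax=12
mov esi, 25 → esi=25
shr ebx, 3 → ebx=25>>3=3
neg edi → edi=-(23)=-23
neg eax → eax=-(12)=-12
xor ebx, eax → ebx=3^(-12)=-9
halt.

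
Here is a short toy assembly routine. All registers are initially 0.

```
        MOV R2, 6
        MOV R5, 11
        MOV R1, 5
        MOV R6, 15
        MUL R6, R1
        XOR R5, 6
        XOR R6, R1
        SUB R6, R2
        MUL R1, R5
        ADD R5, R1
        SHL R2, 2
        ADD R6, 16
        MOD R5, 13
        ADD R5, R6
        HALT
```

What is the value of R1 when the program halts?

after MOV R2, 6: R2=6
after MOV R5, 11: R5=11
after MOV R1, 5: R1=5
after MOV R6, 15: R6=15
after MUL R6, R1: R6=15*5=75
after XOR R5, 6: R5=11^6=13
after XOR R6, R1: R6=75^5=78
after SUB R6, R2: R6=78-6=72
after MUL R1, R5: R1=5*13=65
after ADD R5, R1: R5=13+65=78
after SHL R2, 2: R2=6<<2=24
after ADD R6, 16: R6=72+16=88
after MOD R5, 13: R5=78%13=0
after ADD R5, R6: R5=0+88=88
halt.

65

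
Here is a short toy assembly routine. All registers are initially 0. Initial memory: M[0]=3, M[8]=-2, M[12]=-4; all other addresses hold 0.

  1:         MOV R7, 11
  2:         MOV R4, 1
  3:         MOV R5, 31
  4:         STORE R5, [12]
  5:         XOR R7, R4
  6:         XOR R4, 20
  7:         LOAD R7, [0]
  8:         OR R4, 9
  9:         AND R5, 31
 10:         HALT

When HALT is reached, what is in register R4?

MOV R7, 11 → R7=11
MOV R4, 1 → R4=1
MOV R5, 31 → R5=31
STORE R5, [12] → M[12]=31
XOR R7, R4 → R7=11^1=10
XOR R4, 20 → R4=1^20=21
LOAD R7, [0] → R7=M[0]=3
OR R4, 9 → R4=21|9=29
AND R5, 31 → R5=31&31=31
halt.

29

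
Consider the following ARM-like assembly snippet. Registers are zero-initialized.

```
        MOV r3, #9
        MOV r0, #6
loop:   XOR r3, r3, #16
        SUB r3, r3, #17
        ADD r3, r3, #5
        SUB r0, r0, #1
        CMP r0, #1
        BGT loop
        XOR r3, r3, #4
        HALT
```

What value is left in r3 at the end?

after MOV r3, #9: r3=9
after MOV r0, #6: r0=6
after XOR r3, r3, #16: r3=9^16=25
after SUB r3, r3, #17: r3=25-17=8
after ADD r3, r3, #5: r3=8+5=13
after SUB r0, r0, #1: r0=6-1=5
CMP r0, #1  (cmp 5,1)
BGT loop: taken
after XOR r3, r3, #16: r3=13^16=29
after SUB r3, r3, #17: r3=29-17=12
after ADD r3, r3, #5: r3=12+5=17
after SUB r0, r0, #1: r0=5-1=4
CMP r0, #1  (cmp 4,1)
BGT loop: taken
after XOR r3, r3, #16: r3=17^16=1
after SUB r3, r3, #17: r3=1-17=-16
after ADD r3, r3, #5: r3=(-16)+5=-11
after SUB r0, r0, #1: r0=4-1=3
CMP r0, #1  (cmp 3,1)
BGT loop: taken
after XOR r3, r3, #16: r3=(-11)^16=-27
after SUB r3, r3, #17: r3=(-27)-17=-44
after ADD r3, r3, #5: r3=(-44)+5=-39
after SUB r0, r0, #1: r0=3-1=2
CMP r0, #1  (cmp 2,1)
BGT loop: taken
after XOR r3, r3, #16: r3=(-39)^16=-55
after SUB r3, r3, #17: r3=(-55)-17=-72
after ADD r3, r3, #5: r3=(-72)+5=-67
after SUB r0, r0, #1: r0=2-1=1
CMP r0, #1  (cmp 1,1)
BGT loop: not taken
after XOR r3, r3, #4: r3=(-67)^4=-71
halt.

-71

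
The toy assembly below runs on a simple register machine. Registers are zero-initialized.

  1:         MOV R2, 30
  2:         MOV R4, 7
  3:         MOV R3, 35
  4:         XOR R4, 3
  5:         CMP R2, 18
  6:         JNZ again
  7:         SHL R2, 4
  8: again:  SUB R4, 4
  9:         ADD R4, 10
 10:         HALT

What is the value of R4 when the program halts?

10

R2=30
R4=7
R3=35
R4=7^3=4
CMP R2, 18  (cmp 30,18)
JNZ again: taken
R4=4-4=0
R4=0+10=10
halt.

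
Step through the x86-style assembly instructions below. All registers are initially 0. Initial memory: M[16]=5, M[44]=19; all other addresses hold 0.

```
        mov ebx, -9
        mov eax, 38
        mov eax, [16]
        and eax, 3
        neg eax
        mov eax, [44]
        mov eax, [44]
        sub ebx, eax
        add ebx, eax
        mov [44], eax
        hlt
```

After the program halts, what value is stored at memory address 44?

mov ebx, -9 → ebx=-9
mov eax, 38 → eax=38
mov eax, [16] → eax=M[16]=5
and eax, 3 → eax=5&3=1
neg eax → eax=-(1)=-1
mov eax, [44] → eax=M[44]=19
mov eax, [44] → eax=M[44]=19
sub ebx, eax → ebx=(-9)-19=-28
add ebx, eax → ebx=(-28)+19=-9
mov [44], eax → M[44]=19
halt.

19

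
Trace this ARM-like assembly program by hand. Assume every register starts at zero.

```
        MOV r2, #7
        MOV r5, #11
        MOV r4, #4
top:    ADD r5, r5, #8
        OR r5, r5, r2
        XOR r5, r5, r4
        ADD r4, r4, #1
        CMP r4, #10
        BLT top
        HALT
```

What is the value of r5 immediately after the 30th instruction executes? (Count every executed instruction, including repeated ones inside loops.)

after MOV r2, #7: r2=7
after MOV r5, #11: r5=11
after MOV r4, #4: r4=4
after ADD r5, r5, #8: r5=11+8=19
after OR r5, r5, r2: r5=19|7=23
after XOR r5, r5, r4: r5=23^4=19
after ADD r4, r4, #1: r4=4+1=5
CMP r4, #10  (cmp 5,10)
BLT top: taken
after ADD r5, r5, #8: r5=19+8=27
after OR r5, r5, r2: r5=27|7=31
after XOR r5, r5, r4: r5=31^5=26
after ADD r4, r4, #1: r4=5+1=6
CMP r4, #10  (cmp 6,10)
BLT top: taken
after ADD r5, r5, #8: r5=26+8=34
after OR r5, r5, r2: r5=34|7=39
after XOR r5, r5, r4: r5=39^6=33
after ADD r4, r4, #1: r4=6+1=7
CMP r4, #10  (cmp 7,10)
BLT top: taken
after ADD r5, r5, #8: r5=33+8=41
after OR r5, r5, r2: r5=41|7=47
after XOR r5, r5, r4: r5=47^7=40
after ADD r4, r4, #1: r4=7+1=8
CMP r4, #10  (cmp 8,10)
BLT top: taken
after ADD r5, r5, #8: r5=40+8=48
after OR r5, r5, r2: r5=48|7=55
after XOR r5, r5, r4: r5=55^8=63
After step 30: r5 = 63.

63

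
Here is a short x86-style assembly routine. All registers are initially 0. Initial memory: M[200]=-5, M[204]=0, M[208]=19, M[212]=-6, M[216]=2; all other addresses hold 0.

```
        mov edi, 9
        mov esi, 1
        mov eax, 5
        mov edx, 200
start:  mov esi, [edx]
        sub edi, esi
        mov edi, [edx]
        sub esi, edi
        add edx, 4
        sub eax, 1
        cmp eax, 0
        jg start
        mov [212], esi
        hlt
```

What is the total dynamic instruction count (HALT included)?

46

edi=9
esi=1
eax=5
edx=200
esi=M[200]=-5
edi=9-(-5)=14
edi=M[200]=-5
esi=(-5)-(-5)=0
edx=200+4=204
eax=5-1=4
cmp eax, 0  (cmp 4,0)
jg start: taken
esi=M[204]=0
edi=(-5)-0=-5
edi=M[204]=0
esi=0-0=0
edx=204+4=208
eax=4-1=3
cmp eax, 0  (cmp 3,0)
jg start: taken
esi=M[208]=19
edi=0-19=-19
edi=M[208]=19
esi=19-19=0
edx=208+4=212
eax=3-1=2
cmp eax, 0  (cmp 2,0)
jg start: taken
esi=M[212]=-6
edi=19-(-6)=25
edi=M[212]=-6
esi=(-6)-(-6)=0
edx=212+4=216
eax=2-1=1
cmp eax, 0  (cmp 1,0)
jg start: taken
esi=M[216]=2
edi=(-6)-2=-8
edi=M[216]=2
esi=2-2=0
edx=216+4=220
eax=1-1=0
cmp eax, 0  (cmp 0,0)
jg start: not taken
mov [212], esi → M[212]=0
halt.
Total executed instructions: 46.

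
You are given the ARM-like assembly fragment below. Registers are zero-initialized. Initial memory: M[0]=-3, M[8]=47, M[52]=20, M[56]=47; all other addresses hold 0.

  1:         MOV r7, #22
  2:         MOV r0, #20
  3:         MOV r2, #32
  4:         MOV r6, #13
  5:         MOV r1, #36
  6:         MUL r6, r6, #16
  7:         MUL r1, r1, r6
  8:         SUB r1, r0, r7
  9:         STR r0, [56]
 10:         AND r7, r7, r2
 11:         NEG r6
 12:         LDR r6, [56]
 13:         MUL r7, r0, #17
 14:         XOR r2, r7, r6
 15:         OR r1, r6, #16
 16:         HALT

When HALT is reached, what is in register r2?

320

MOV r7, #22 → r7=22
MOV r0, #20 → r0=20
MOV r2, #32 → r2=32
MOV r6, #13 → r6=13
MOV r1, #36 → r1=36
MUL r6, r6, #16 → r6=13*16=208
MUL r1, r1, r6 → r1=36*208=7488
SUB r1, r0, r7 → r1=20-22=-2
STR r0, [56] → M[56]=20
AND r7, r7, r2 → r7=22&32=0
NEG r6 → r6=-(208)=-208
LDR r6, [56] → r6=M[56]=20
MUL r7, r0, #17 → r7=20*17=340
XOR r2, r7, r6 → r2=340^20=320
OR r1, r6, #16 → r1=20|16=20
halt.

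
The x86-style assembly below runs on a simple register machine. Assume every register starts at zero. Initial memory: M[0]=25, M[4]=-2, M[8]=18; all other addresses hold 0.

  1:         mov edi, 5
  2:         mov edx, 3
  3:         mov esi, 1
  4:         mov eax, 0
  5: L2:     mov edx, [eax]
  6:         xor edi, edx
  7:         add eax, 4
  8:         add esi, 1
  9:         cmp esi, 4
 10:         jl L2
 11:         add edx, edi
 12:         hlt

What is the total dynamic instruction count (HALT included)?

24

edi=5
edx=3
esi=1
eax=0
edx=M[0]=25
edi=5^25=28
eax=0+4=4
esi=1+1=2
cmp esi, 4  (cmp 2,4)
jl L2: taken
edx=M[4]=-2
edi=28^(-2)=-30
eax=4+4=8
esi=2+1=3
cmp esi, 4  (cmp 3,4)
jl L2: taken
edx=M[8]=18
edi=(-30)^18=-16
eax=8+4=12
esi=3+1=4
cmp esi, 4  (cmp 4,4)
jl L2: not taken
edx=18+(-16)=2
halt.
Total executed instructions: 24.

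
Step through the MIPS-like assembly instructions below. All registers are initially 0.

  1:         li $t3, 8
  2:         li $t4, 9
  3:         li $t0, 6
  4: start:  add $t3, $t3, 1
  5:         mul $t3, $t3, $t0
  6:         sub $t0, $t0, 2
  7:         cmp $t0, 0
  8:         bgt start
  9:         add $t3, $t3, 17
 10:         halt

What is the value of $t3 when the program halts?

after li $t3, 8: $t3=8
after li $t4, 9: $t4=9
after li $t0, 6: $t0=6
after add $t3, $t3, 1: $t3=8+1=9
after mul $t3, $t3, $t0: $t3=9*6=54
after sub $t0, $t0, 2: $t0=6-2=4
cmp $t0, 0  (cmp 4,0)
bgt start: taken
after add $t3, $t3, 1: $t3=54+1=55
after mul $t3, $t3, $t0: $t3=55*4=220
after sub $t0, $t0, 2: $t0=4-2=2
cmp $t0, 0  (cmp 2,0)
bgt start: taken
after add $t3, $t3, 1: $t3=220+1=221
after mul $t3, $t3, $t0: $t3=221*2=442
after sub $t0, $t0, 2: $t0=2-2=0
cmp $t0, 0  (cmp 0,0)
bgt start: not taken
after add $t3, $t3, 17: $t3=442+17=459
halt.

459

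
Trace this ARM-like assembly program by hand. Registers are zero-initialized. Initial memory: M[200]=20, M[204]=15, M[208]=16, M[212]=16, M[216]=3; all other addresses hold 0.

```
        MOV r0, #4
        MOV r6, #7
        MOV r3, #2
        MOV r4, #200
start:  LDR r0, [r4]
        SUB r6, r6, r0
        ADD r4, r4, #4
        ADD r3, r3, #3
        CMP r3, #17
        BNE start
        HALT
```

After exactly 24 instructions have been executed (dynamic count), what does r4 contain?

212

r0=4
r6=7
r3=2
r4=200
r0=M[200]=20
r6=7-20=-13
r4=200+4=204
r3=2+3=5
CMP r3, #17  (cmp 5,17)
BNE start: taken
r0=M[204]=15
r6=(-13)-15=-28
r4=204+4=208
r3=5+3=8
CMP r3, #17  (cmp 8,17)
BNE start: taken
r0=M[208]=16
r6=(-28)-16=-44
r4=208+4=212
r3=8+3=11
CMP r3, #17  (cmp 11,17)
BNE start: taken
r0=M[212]=16
r6=(-44)-16=-60
After step 24: r4 = 212.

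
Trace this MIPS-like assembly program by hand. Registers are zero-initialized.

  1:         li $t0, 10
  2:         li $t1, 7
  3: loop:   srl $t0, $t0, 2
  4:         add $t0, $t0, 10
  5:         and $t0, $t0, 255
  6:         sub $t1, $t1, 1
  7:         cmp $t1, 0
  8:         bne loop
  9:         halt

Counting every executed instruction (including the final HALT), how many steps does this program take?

$t0=10
$t1=7
$t0=10>>2=2
$t0=2+10=12
$t0=12&255=12
$t1=7-1=6
cmp $t1, 0  (cmp 6,0)
bne loop: taken
$t0=12>>2=3
$t0=3+10=13
$t0=13&255=13
$t1=6-1=5
cmp $t1, 0  (cmp 5,0)
bne loop: taken
$t0=13>>2=3
$t0=3+10=13
$t0=13&255=13
$t1=5-1=4
cmp $t1, 0  (cmp 4,0)
bne loop: taken
$t0=13>>2=3
$t0=3+10=13
$t0=13&255=13
$t1=4-1=3
cmp $t1, 0  (cmp 3,0)
bne loop: taken
$t0=13>>2=3
$t0=3+10=13
$t0=13&255=13
$t1=3-1=2
cmp $t1, 0  (cmp 2,0)
bne loop: taken
$t0=13>>2=3
$t0=3+10=13
$t0=13&255=13
$t1=2-1=1
cmp $t1, 0  (cmp 1,0)
bne loop: taken
$t0=13>>2=3
$t0=3+10=13
$t0=13&255=13
$t1=1-1=0
cmp $t1, 0  (cmp 0,0)
bne loop: not taken
halt.
Total executed instructions: 45.

45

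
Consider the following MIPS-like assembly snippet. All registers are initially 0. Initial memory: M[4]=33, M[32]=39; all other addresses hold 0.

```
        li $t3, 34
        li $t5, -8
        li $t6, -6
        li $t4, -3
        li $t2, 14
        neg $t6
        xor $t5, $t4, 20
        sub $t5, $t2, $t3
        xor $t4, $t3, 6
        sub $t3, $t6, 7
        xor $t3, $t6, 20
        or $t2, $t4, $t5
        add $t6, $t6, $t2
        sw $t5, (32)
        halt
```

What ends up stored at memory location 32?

li $t3, 34 → $t3=34
li $t5, -8 → $t5=-8
li $t6, -6 → $t6=-6
li $t4, -3 → $t4=-3
li $t2, 14 → $t2=14
neg $t6 → $t6=-(-6)=6
xor $t5, $t4, 20 → $t5=(-3)^20=-23
sub $t5, $t2, $t3 → $t5=14-34=-20
xor $t4, $t3, 6 → $t4=34^6=36
sub $t3, $t6, 7 → $t3=6-7=-1
xor $t3, $t6, 20 → $t3=6^20=18
or $t2, $t4, $t5 → $t2=36|(-20)=-20
add $t6, $t6, $t2 → $t6=6+(-20)=-14
sw $t5, (32) → M[32]=-20
halt.

-20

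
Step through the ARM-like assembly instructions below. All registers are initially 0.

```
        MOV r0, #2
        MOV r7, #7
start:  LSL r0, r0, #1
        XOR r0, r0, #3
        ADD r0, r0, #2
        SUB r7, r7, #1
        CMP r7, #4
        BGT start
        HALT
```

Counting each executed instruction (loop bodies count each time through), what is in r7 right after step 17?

after MOV r0, #2: r0=2
after MOV r7, #7: r7=7
after LSL r0, r0, #1: r0=2<<1=4
after XOR r0, r0, #3: r0=4^3=7
after ADD r0, r0, #2: r0=7+2=9
after SUB r7, r7, #1: r7=7-1=6
CMP r7, #4  (cmp 6,4)
BGT start: taken
after LSL r0, r0, #1: r0=9<<1=18
after XOR r0, r0, #3: r0=18^3=17
after ADD r0, r0, #2: r0=17+2=19
after SUB r7, r7, #1: r7=6-1=5
CMP r7, #4  (cmp 5,4)
BGT start: taken
after LSL r0, r0, #1: r0=19<<1=38
after XOR r0, r0, #3: r0=38^3=37
after ADD r0, r0, #2: r0=37+2=39
After step 17: r7 = 5.

5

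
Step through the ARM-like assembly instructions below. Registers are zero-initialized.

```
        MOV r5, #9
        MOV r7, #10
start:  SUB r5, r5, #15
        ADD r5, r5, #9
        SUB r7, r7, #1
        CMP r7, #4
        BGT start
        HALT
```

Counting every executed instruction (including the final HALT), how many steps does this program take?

after MOV r5, #9: r5=9
after MOV r7, #10: r7=10
after SUB r5, r5, #15: r5=9-15=-6
after ADD r5, r5, #9: r5=(-6)+9=3
after SUB r7, r7, #1: r7=10-1=9
CMP r7, #4  (cmp 9,4)
BGT start: taken
after SUB r5, r5, #15: r5=3-15=-12
after ADD r5, r5, #9: r5=(-12)+9=-3
after SUB r7, r7, #1: r7=9-1=8
CMP r7, #4  (cmp 8,4)
BGT start: taken
after SUB r5, r5, #15: r5=(-3)-15=-18
after ADD r5, r5, #9: r5=(-18)+9=-9
after SUB r7, r7, #1: r7=8-1=7
CMP r7, #4  (cmp 7,4)
BGT start: taken
after SUB r5, r5, #15: r5=(-9)-15=-24
after ADD r5, r5, #9: r5=(-24)+9=-15
after SUB r7, r7, #1: r7=7-1=6
CMP r7, #4  (cmp 6,4)
BGT start: taken
after SUB r5, r5, #15: r5=(-15)-15=-30
after ADD r5, r5, #9: r5=(-30)+9=-21
after SUB r7, r7, #1: r7=6-1=5
CMP r7, #4  (cmp 5,4)
BGT start: taken
after SUB r5, r5, #15: r5=(-21)-15=-36
after ADD r5, r5, #9: r5=(-36)+9=-27
after SUB r7, r7, #1: r7=5-1=4
CMP r7, #4  (cmp 4,4)
BGT start: not taken
halt.
Total executed instructions: 33.

33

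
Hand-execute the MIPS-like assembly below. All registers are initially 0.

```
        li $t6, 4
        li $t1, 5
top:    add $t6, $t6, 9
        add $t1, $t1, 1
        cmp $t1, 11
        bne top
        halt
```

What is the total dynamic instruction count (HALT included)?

after li $t6, 4: $t6=4
after li $t1, 5: $t1=5
after add $t6, $t6, 9: $t6=4+9=13
after add $t1, $t1, 1: $t1=5+1=6
cmp $t1, 11  (cmp 6,11)
bne top: taken
after add $t6, $t6, 9: $t6=13+9=22
after add $t1, $t1, 1: $t1=6+1=7
cmp $t1, 11  (cmp 7,11)
bne top: taken
after add $t6, $t6, 9: $t6=22+9=31
after add $t1, $t1, 1: $t1=7+1=8
cmp $t1, 11  (cmp 8,11)
bne top: taken
after add $t6, $t6, 9: $t6=31+9=40
after add $t1, $t1, 1: $t1=8+1=9
cmp $t1, 11  (cmp 9,11)
bne top: taken
after add $t6, $t6, 9: $t6=40+9=49
after add $t1, $t1, 1: $t1=9+1=10
cmp $t1, 11  (cmp 10,11)
bne top: taken
after add $t6, $t6, 9: $t6=49+9=58
after add $t1, $t1, 1: $t1=10+1=11
cmp $t1, 11  (cmp 11,11)
bne top: not taken
halt.
Total executed instructions: 27.

27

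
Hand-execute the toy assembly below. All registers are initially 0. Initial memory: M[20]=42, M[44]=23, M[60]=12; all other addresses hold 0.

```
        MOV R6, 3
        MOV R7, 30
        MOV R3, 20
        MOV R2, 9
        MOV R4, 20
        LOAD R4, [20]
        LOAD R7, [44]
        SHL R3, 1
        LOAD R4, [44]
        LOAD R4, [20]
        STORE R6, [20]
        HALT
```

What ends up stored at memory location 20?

R6=3
R7=30
R3=20
R2=9
R4=20
R4=M[20]=42
R7=M[44]=23
R3=20<<1=40
R4=M[44]=23
R4=M[20]=42
STORE R6, [20] → M[20]=3
halt.

3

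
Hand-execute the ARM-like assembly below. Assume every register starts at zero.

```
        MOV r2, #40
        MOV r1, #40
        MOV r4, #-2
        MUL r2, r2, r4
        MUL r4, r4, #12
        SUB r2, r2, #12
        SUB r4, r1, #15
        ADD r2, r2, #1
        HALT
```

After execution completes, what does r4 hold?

25

r2=40
r1=40
r4=-2
r2=40*(-2)=-80
r4=(-2)*12=-24
r2=(-80)-12=-92
r4=40-15=25
r2=(-92)+1=-91
halt.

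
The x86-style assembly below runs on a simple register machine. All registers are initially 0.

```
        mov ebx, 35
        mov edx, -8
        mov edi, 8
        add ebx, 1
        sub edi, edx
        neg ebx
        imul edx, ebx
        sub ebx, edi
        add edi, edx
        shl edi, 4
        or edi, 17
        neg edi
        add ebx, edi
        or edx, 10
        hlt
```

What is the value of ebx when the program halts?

-4933

after mov ebx, 35: ebx=35
after mov edx, -8: edx=-8
after mov edi, 8: edi=8
after add ebx, 1: ebx=35+1=36
after sub edi, edx: edi=8-(-8)=16
after neg ebx: ebx=-(36)=-36
after imul edx, ebx: edx=(-8)*(-36)=288
after sub ebx, edi: ebx=(-36)-16=-52
after add edi, edx: edi=16+288=304
after shl edi, 4: edi=304<<4=4864
after or edi, 17: edi=4864|17=4881
after neg edi: edi=-(4881)=-4881
after add ebx, edi: ebx=(-52)+(-4881)=-4933
after or edx, 10: edx=288|10=298
halt.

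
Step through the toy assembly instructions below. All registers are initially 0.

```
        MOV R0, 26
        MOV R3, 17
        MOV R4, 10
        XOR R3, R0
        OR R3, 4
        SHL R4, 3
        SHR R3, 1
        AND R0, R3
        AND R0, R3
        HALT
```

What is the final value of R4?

after MOV R0, 26: R0=26
after MOV R3, 17: R3=17
after MOV R4, 10: R4=10
after XOR R3, R0: R3=17^26=11
after OR R3, 4: R3=11|4=15
after SHL R4, 3: R4=10<<3=80
after SHR R3, 1: R3=15>>1=7
after AND R0, R3: R0=26&7=2
after AND R0, R3: R0=2&7=2
halt.

80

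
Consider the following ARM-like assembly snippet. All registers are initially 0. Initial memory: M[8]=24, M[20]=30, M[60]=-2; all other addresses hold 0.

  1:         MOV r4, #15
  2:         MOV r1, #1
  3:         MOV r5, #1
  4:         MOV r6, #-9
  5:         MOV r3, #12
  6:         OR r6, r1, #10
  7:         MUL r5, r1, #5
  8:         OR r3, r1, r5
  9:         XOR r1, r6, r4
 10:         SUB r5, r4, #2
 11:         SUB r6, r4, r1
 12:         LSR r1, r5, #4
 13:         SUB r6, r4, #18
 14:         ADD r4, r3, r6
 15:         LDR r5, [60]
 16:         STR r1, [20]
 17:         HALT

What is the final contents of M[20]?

0

after MOV r4, #15: r4=15
after MOV r1, #1: r1=1
after MOV r5, #1: r5=1
after MOV r6, #-9: r6=-9
after MOV r3, #12: r3=12
after OR r6, r1, #10: r6=1|10=11
after MUL r5, r1, #5: r5=1*5=5
after OR r3, r1, r5: r3=1|5=5
after XOR r1, r6, r4: r1=11^15=4
after SUB r5, r4, #2: r5=15-2=13
after SUB r6, r4, r1: r6=15-4=11
after LSR r1, r5, #4: r1=13>>4=0
after SUB r6, r4, #18: r6=15-18=-3
after ADD r4, r3, r6: r4=5+(-3)=2
after LDR r5, [60]: r5=M[60]=-2
STR r1, [20] → M[20]=0
halt.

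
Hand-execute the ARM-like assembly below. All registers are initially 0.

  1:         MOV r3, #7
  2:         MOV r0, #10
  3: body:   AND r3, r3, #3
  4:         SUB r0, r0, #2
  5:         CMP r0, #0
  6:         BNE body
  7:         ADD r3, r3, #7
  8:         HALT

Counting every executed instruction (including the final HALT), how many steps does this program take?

after MOV r3, #7: r3=7
after MOV r0, #10: r0=10
after AND r3, r3, #3: r3=7&3=3
after SUB r0, r0, #2: r0=10-2=8
CMP r0, #0  (cmp 8,0)
BNE body: taken
after AND r3, r3, #3: r3=3&3=3
after SUB r0, r0, #2: r0=8-2=6
CMP r0, #0  (cmp 6,0)
BNE body: taken
after AND r3, r3, #3: r3=3&3=3
after SUB r0, r0, #2: r0=6-2=4
CMP r0, #0  (cmp 4,0)
BNE body: taken
after AND r3, r3, #3: r3=3&3=3
after SUB r0, r0, #2: r0=4-2=2
CMP r0, #0  (cmp 2,0)
BNE body: taken
after AND r3, r3, #3: r3=3&3=3
after SUB r0, r0, #2: r0=2-2=0
CMP r0, #0  (cmp 0,0)
BNE body: not taken
after ADD r3, r3, #7: r3=3+7=10
halt.
Total executed instructions: 24.

24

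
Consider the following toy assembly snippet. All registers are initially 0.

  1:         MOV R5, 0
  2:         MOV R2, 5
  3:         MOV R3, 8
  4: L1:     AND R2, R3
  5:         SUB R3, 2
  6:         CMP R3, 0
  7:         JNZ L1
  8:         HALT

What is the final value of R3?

MOV R5, 0 → R5=0
MOV R2, 5 → R2=5
MOV R3, 8 → R3=8
AND R2, R3 → R2=5&8=0
SUB R3, 2 → R3=8-2=6
CMP R3, 0  (cmp 6,0)
JNZ L1: taken
AND R2, R3 → R2=0&6=0
SUB R3, 2 → R3=6-2=4
CMP R3, 0  (cmp 4,0)
JNZ L1: taken
AND R2, R3 → R2=0&4=0
SUB R3, 2 → R3=4-2=2
CMP R3, 0  (cmp 2,0)
JNZ L1: taken
AND R2, R3 → R2=0&2=0
SUB R3, 2 → R3=2-2=0
CMP R3, 0  (cmp 0,0)
JNZ L1: not taken
halt.

0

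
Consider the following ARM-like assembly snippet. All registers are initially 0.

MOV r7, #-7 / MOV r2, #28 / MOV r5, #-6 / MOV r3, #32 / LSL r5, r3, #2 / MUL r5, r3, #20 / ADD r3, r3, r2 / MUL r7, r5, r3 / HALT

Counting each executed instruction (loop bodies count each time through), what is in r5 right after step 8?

640

r7=-7
r2=28
r5=-6
r3=32
r5=32<<2=128
r5=32*20=640
r3=32+28=60
r7=640*60=38400
After step 8: r5 = 640.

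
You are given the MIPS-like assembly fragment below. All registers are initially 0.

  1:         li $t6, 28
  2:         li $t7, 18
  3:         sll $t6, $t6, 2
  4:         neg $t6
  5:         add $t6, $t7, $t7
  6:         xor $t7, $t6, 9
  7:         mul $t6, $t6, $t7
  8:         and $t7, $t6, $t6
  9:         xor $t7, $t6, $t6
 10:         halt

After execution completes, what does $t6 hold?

1620

li $t6, 28 → $t6=28
li $t7, 18 → $t7=18
sll $t6, $t6, 2 → $t6=28<<2=112
neg $t6 → $t6=-(112)=-112
add $t6, $t7, $t7 → $t6=18+18=36
xor $t7, $t6, 9 → $t7=36^9=45
mul $t6, $t6, $t7 → $t6=36*45=1620
and $t7, $t6, $t6 → $t7=1620&1620=1620
xor $t7, $t6, $t6 → $t7=1620^1620=0
halt.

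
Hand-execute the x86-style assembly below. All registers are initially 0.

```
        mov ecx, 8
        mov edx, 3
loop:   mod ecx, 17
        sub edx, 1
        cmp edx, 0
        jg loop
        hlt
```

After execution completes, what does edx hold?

ecx=8
edx=3
ecx=8%17=8
edx=3-1=2
cmp edx, 0  (cmp 2,0)
jg loop: taken
ecx=8%17=8
edx=2-1=1
cmp edx, 0  (cmp 1,0)
jg loop: taken
ecx=8%17=8
edx=1-1=0
cmp edx, 0  (cmp 0,0)
jg loop: not taken
halt.

0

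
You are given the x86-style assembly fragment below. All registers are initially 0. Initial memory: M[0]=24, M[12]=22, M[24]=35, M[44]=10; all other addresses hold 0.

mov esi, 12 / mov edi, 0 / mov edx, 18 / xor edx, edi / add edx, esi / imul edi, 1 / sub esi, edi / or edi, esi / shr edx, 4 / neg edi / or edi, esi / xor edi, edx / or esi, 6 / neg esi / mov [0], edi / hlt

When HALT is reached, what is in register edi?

mov esi, 12 → esi=12
mov edi, 0 → edi=0
mov edx, 18 → edx=18
xor edx, edi → edx=18^0=18
add edx, esi → edx=18+12=30
imul edi, 1 → edi=0*1=0
sub esi, edi → esi=12-0=12
or edi, esi → edi=0|12=12
shr edx, 4 → edx=30>>4=1
neg edi → edi=-(12)=-12
or edi, esi → edi=(-12)|12=-4
xor edi, edx → edi=(-4)^1=-3
or esi, 6 → esi=12|6=14
neg esi → esi=-(14)=-14
mov [0], edi → M[0]=-3
halt.

-3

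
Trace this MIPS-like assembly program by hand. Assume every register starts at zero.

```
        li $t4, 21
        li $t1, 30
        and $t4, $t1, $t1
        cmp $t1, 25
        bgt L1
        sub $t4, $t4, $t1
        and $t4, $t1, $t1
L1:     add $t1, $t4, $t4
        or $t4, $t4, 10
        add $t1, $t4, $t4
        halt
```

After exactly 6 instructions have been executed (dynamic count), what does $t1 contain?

li $t4, 21 → $t4=21
li $t1, 30 → $t1=30
and $t4, $t1, $t1 → $t4=30&30=30
cmp $t1, 25  (cmp 30,25)
bgt L1: taken
add $t1, $t4, $t4 → $t1=30+30=60
After step 6: $t1 = 60.

60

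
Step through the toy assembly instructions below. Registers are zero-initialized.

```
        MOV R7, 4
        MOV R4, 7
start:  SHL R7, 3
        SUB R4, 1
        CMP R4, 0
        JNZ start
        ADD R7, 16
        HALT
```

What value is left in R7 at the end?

8388624

R7=4
R4=7
R7=4<<3=32
R4=7-1=6
CMP R4, 0  (cmp 6,0)
JNZ start: taken
R7=32<<3=256
R4=6-1=5
CMP R4, 0  (cmp 5,0)
JNZ start: taken
R7=256<<3=2048
R4=5-1=4
CMP R4, 0  (cmp 4,0)
JNZ start: taken
R7=2048<<3=16384
R4=4-1=3
CMP R4, 0  (cmp 3,0)
JNZ start: taken
R7=16384<<3=131072
R4=3-1=2
CMP R4, 0  (cmp 2,0)
JNZ start: taken
R7=131072<<3=1048576
R4=2-1=1
CMP R4, 0  (cmp 1,0)
JNZ start: taken
R7=1048576<<3=8388608
R4=1-1=0
CMP R4, 0  (cmp 0,0)
JNZ start: not taken
R7=8388608+16=8388624
halt.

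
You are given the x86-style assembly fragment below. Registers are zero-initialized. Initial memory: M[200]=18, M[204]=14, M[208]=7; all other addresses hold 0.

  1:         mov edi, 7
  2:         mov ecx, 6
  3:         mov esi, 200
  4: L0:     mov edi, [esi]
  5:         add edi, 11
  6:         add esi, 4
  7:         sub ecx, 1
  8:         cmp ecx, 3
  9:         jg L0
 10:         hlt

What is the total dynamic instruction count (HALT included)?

22

mov edi, 7 → edi=7
mov ecx, 6 → ecx=6
mov esi, 200 → esi=200
mov edi, [esi] → edi=M[200]=18
add edi, 11 → edi=18+11=29
add esi, 4 → esi=200+4=204
sub ecx, 1 → ecx=6-1=5
cmp ecx, 3  (cmp 5,3)
jg L0: taken
mov edi, [esi] → edi=M[204]=14
add edi, 11 → edi=14+11=25
add esi, 4 → esi=204+4=208
sub ecx, 1 → ecx=5-1=4
cmp ecx, 3  (cmp 4,3)
jg L0: taken
mov edi, [esi] → edi=M[208]=7
add edi, 11 → edi=7+11=18
add esi, 4 → esi=208+4=212
sub ecx, 1 → ecx=4-1=3
cmp ecx, 3  (cmp 3,3)
jg L0: not taken
halt.
Total executed instructions: 22.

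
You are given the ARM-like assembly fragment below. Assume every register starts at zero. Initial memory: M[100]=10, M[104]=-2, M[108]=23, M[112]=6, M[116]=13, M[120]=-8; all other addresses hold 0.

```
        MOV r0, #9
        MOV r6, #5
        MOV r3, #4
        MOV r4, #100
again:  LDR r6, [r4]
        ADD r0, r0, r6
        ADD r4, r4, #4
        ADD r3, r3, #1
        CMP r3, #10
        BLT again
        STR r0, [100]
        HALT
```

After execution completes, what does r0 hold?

51

MOV r0, #9 → r0=9
MOV r6, #5 → r6=5
MOV r3, #4 → r3=4
MOV r4, #100 → r4=100
LDR r6, [r4] → r6=M[100]=10
ADD r0, r0, r6 → r0=9+10=19
ADD r4, r4, #4 → r4=100+4=104
ADD r3, r3, #1 → r3=4+1=5
CMP r3, #10  (cmp 5,10)
BLT again: taken
LDR r6, [r4] → r6=M[104]=-2
ADD r0, r0, r6 → r0=19+(-2)=17
ADD r4, r4, #4 → r4=104+4=108
ADD r3, r3, #1 → r3=5+1=6
CMP r3, #10  (cmp 6,10)
BLT again: taken
LDR r6, [r4] → r6=M[108]=23
ADD r0, r0, r6 → r0=17+23=40
ADD r4, r4, #4 → r4=108+4=112
ADD r3, r3, #1 → r3=6+1=7
CMP r3, #10  (cmp 7,10)
BLT again: taken
LDR r6, [r4] → r6=M[112]=6
ADD r0, r0, r6 → r0=40+6=46
ADD r4, r4, #4 → r4=112+4=116
ADD r3, r3, #1 → r3=7+1=8
CMP r3, #10  (cmp 8,10)
BLT again: taken
LDR r6, [r4] → r6=M[116]=13
ADD r0, r0, r6 → r0=46+13=59
ADD r4, r4, #4 → r4=116+4=120
ADD r3, r3, #1 → r3=8+1=9
CMP r3, #10  (cmp 9,10)
BLT again: taken
LDR r6, [r4] → r6=M[120]=-8
ADD r0, r0, r6 → r0=59+(-8)=51
ADD r4, r4, #4 → r4=120+4=124
ADD r3, r3, #1 → r3=9+1=10
CMP r3, #10  (cmp 10,10)
BLT again: not taken
STR r0, [100] → M[100]=51
halt.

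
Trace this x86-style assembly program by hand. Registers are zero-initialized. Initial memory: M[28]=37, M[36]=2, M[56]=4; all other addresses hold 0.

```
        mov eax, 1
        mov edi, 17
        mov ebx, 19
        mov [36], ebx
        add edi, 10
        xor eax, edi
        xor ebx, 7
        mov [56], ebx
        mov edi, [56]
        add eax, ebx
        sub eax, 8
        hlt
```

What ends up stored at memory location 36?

19

mov eax, 1 → eax=1
mov edi, 17 → edi=17
mov ebx, 19 → ebx=19
mov [36], ebx → M[36]=19
add edi, 10 → edi=17+10=27
xor eax, edi → eax=1^27=26
xor ebx, 7 → ebx=19^7=20
mov [56], ebx → M[56]=20
mov edi, [56] → edi=M[56]=20
add eax, ebx → eax=26+20=46
sub eax, 8 → eax=46-8=38
halt.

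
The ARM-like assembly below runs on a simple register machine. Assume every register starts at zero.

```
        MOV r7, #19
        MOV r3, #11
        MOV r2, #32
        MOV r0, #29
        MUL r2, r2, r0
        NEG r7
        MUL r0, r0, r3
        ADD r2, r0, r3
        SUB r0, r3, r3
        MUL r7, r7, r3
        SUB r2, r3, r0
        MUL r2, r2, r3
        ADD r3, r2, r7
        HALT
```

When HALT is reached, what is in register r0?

0

r7=19
r3=11
r2=32
r0=29
r2=32*29=928
r7=-(19)=-19
r0=29*11=319
r2=319+11=330
r0=11-11=0
r7=(-19)*11=-209
r2=11-0=11
r2=11*11=121
r3=121+(-209)=-88
halt.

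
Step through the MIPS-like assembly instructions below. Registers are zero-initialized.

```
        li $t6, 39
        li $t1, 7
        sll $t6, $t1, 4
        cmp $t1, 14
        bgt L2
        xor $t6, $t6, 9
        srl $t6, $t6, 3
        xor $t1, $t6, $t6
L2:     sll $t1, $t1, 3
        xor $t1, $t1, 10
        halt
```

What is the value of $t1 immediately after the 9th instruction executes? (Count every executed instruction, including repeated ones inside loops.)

$t6=39
$t1=7
$t6=7<<4=112
cmp $t1, 14  (cmp 7,14)
bgt L2: not taken
$t6=112^9=121
$t6=121>>3=15
$t1=15^15=0
$t1=0<<3=0
After step 9: $t1 = 0.

0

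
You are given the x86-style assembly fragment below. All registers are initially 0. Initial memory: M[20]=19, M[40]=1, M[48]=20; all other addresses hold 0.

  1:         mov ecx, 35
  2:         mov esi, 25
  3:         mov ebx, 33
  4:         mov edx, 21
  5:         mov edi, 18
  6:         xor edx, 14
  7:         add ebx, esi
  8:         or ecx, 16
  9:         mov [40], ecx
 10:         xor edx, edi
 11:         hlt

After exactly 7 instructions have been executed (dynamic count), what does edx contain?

27

ecx=35
esi=25
ebx=33
edx=21
edi=18
edx=21^14=27
ebx=33+25=58
After step 7: edx = 27.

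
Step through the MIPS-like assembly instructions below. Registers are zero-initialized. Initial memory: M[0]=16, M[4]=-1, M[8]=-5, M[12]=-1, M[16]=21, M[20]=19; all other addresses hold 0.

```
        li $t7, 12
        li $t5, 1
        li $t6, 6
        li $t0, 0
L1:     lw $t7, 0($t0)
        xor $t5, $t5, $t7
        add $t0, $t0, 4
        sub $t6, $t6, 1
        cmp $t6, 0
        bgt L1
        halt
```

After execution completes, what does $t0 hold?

24

after li $t7, 12: $t7=12
after li $t5, 1: $t5=1
after li $t6, 6: $t6=6
after li $t0, 0: $t0=0
after lw $t7, 0($t0): $t7=M[0]=16
after xor $t5, $t5, $t7: $t5=1^16=17
after add $t0, $t0, 4: $t0=0+4=4
after sub $t6, $t6, 1: $t6=6-1=5
cmp $t6, 0  (cmp 5,0)
bgt L1: taken
after lw $t7, 0($t0): $t7=M[4]=-1
after xor $t5, $t5, $t7: $t5=17^(-1)=-18
after add $t0, $t0, 4: $t0=4+4=8
after sub $t6, $t6, 1: $t6=5-1=4
cmp $t6, 0  (cmp 4,0)
bgt L1: taken
after lw $t7, 0($t0): $t7=M[8]=-5
after xor $t5, $t5, $t7: $t5=(-18)^(-5)=21
after add $t0, $t0, 4: $t0=8+4=12
after sub $t6, $t6, 1: $t6=4-1=3
cmp $t6, 0  (cmp 3,0)
bgt L1: taken
after lw $t7, 0($t0): $t7=M[12]=-1
after xor $t5, $t5, $t7: $t5=21^(-1)=-22
after add $t0, $t0, 4: $t0=12+4=16
after sub $t6, $t6, 1: $t6=3-1=2
cmp $t6, 0  (cmp 2,0)
bgt L1: taken
after lw $t7, 0($t0): $t7=M[16]=21
after xor $t5, $t5, $t7: $t5=(-22)^21=-1
after add $t0, $t0, 4: $t0=16+4=20
after sub $t6, $t6, 1: $t6=2-1=1
cmp $t6, 0  (cmp 1,0)
bgt L1: taken
after lw $t7, 0($t0): $t7=M[20]=19
after xor $t5, $t5, $t7: $t5=(-1)^19=-20
after add $t0, $t0, 4: $t0=20+4=24
after sub $t6, $t6, 1: $t6=1-1=0
cmp $t6, 0  (cmp 0,0)
bgt L1: not taken
halt.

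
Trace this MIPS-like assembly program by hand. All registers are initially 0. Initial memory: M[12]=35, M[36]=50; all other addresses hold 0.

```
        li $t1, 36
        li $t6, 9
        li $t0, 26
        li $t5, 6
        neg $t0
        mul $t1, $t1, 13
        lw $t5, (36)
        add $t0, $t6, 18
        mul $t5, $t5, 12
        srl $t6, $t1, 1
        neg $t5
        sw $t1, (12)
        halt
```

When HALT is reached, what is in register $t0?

$t1=36
$t6=9
$t0=26
$t5=6
$t0=-(26)=-26
$t1=36*13=468
$t5=M[36]=50
$t0=9+18=27
$t5=50*12=600
$t6=468>>1=234
$t5=-(600)=-600
sw $t1, (12) → M[12]=468
halt.

27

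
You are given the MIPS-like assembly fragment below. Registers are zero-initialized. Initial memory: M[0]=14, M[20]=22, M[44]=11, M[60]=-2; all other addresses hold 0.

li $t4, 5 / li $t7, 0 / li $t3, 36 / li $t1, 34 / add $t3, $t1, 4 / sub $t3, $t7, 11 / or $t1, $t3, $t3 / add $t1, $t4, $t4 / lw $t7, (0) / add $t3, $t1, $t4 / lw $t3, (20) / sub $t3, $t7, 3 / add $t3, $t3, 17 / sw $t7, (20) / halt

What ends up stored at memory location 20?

after li $t4, 5: $t4=5
after li $t7, 0: $t7=0
after li $t3, 36: $t3=36
after li $t1, 34: $t1=34
after add $t3, $t1, 4: $t3=34+4=38
after sub $t3, $t7, 11: $t3=0-11=-11
after or $t1, $t3, $t3: $t1=(-11)|(-11)=-11
after add $t1, $t4, $t4: $t1=5+5=10
after lw $t7, (0): $t7=M[0]=14
after add $t3, $t1, $t4: $t3=10+5=15
after lw $t3, (20): $t3=M[20]=22
after sub $t3, $t7, 3: $t3=14-3=11
after add $t3, $t3, 17: $t3=11+17=28
sw $t7, (20) → M[20]=14
halt.

14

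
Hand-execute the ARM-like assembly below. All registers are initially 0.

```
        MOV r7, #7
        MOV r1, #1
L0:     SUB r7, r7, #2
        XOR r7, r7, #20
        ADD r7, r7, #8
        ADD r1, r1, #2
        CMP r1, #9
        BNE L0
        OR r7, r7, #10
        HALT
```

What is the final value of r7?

r7=7
r1=1
r7=7-2=5
r7=5^20=17
r7=17+8=25
r1=1+2=3
CMP r1, #9  (cmp 3,9)
BNE L0: taken
r7=25-2=23
r7=23^20=3
r7=3+8=11
r1=3+2=5
CMP r1, #9  (cmp 5,9)
BNE L0: taken
r7=11-2=9
r7=9^20=29
r7=29+8=37
r1=5+2=7
CMP r1, #9  (cmp 7,9)
BNE L0: taken
r7=37-2=35
r7=35^20=55
r7=55+8=63
r1=7+2=9
CMP r1, #9  (cmp 9,9)
BNE L0: not taken
r7=63|10=63
halt.

63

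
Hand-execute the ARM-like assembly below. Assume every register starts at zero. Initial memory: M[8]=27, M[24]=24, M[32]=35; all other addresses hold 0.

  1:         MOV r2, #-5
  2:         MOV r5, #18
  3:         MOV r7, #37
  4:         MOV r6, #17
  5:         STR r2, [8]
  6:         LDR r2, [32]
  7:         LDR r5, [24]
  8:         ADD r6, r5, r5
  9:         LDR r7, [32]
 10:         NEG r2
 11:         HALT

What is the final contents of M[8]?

MOV r2, #-5 → r2=-5
MOV r5, #18 → r5=18
MOV r7, #37 → r7=37
MOV r6, #17 → r6=17
STR r2, [8] → M[8]=-5
LDR r2, [32] → r2=M[32]=35
LDR r5, [24] → r5=M[24]=24
ADD r6, r5, r5 → r6=24+24=48
LDR r7, [32] → r7=M[32]=35
NEG r2 → r2=-(35)=-35
halt.

-5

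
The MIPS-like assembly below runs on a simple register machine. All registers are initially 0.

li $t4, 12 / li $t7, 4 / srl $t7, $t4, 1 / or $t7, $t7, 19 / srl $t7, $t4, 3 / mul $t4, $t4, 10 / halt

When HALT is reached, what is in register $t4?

120

after li $t4, 12: $t4=12
after li $t7, 4: $t7=4
after srl $t7, $t4, 1: $t7=12>>1=6
after or $t7, $t7, 19: $t7=6|19=23
after srl $t7, $t4, 3: $t7=12>>3=1
after mul $t4, $t4, 10: $t4=12*10=120
halt.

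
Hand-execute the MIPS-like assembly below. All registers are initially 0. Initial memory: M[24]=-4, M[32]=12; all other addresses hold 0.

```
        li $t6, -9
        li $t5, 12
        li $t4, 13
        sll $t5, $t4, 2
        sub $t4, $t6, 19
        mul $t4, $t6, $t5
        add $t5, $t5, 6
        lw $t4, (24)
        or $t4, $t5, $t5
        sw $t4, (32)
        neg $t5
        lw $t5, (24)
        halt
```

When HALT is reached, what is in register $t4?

li $t6, -9 → $t6=-9
li $t5, 12 → $t5=12
li $t4, 13 → $t4=13
sll $t5, $t4, 2 → $t5=13<<2=52
sub $t4, $t6, 19 → $t4=(-9)-19=-28
mul $t4, $t6, $t5 → $t4=(-9)*52=-468
add $t5, $t5, 6 → $t5=52+6=58
lw $t4, (24) → $t4=M[24]=-4
or $t4, $t5, $t5 → $t4=58|58=58
sw $t4, (32) → M[32]=58
neg $t5 → $t5=-(58)=-58
lw $t5, (24) → $t5=M[24]=-4
halt.

58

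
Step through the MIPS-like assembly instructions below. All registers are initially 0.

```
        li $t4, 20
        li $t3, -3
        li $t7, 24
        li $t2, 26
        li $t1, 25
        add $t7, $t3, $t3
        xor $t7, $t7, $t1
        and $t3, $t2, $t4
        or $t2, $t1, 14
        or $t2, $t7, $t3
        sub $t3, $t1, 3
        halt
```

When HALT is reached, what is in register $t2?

after li $t4, 20: $t4=20
after li $t3, -3: $t3=-3
after li $t7, 24: $t7=24
after li $t2, 26: $t2=26
after li $t1, 25: $t1=25
after add $t7, $t3, $t3: $t7=(-3)+(-3)=-6
after xor $t7, $t7, $t1: $t7=(-6)^25=-29
after and $t3, $t2, $t4: $t3=26&20=16
after or $t2, $t1, 14: $t2=25|14=31
after or $t2, $t7, $t3: $t2=(-29)|16=-13
after sub $t3, $t1, 3: $t3=25-3=22
halt.

-13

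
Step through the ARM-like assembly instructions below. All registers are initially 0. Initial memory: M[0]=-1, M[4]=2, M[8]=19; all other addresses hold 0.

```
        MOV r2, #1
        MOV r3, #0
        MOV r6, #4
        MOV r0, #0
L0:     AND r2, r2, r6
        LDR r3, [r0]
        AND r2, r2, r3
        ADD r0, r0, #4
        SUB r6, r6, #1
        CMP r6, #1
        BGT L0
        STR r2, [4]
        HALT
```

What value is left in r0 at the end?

12

MOV r2, #1 → r2=1
MOV r3, #0 → r3=0
MOV r6, #4 → r6=4
MOV r0, #0 → r0=0
AND r2, r2, r6 → r2=1&4=0
LDR r3, [r0] → r3=M[0]=-1
AND r2, r2, r3 → r2=0&(-1)=0
ADD r0, r0, #4 → r0=0+4=4
SUB r6, r6, #1 → r6=4-1=3
CMP r6, #1  (cmp 3,1)
BGT L0: taken
AND r2, r2, r6 → r2=0&3=0
LDR r3, [r0] → r3=M[4]=2
AND r2, r2, r3 → r2=0&2=0
ADD r0, r0, #4 → r0=4+4=8
SUB r6, r6, #1 → r6=3-1=2
CMP r6, #1  (cmp 2,1)
BGT L0: taken
AND r2, r2, r6 → r2=0&2=0
LDR r3, [r0] → r3=M[8]=19
AND r2, r2, r3 → r2=0&19=0
ADD r0, r0, #4 → r0=8+4=12
SUB r6, r6, #1 → r6=2-1=1
CMP r6, #1  (cmp 1,1)
BGT L0: not taken
STR r2, [4] → M[4]=0
halt.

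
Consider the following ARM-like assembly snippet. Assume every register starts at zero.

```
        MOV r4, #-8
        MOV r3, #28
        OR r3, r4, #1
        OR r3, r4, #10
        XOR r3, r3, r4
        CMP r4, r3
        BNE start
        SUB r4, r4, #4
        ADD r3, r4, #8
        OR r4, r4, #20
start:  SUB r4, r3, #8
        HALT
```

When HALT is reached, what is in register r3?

2

MOV r4, #-8 → r4=-8
MOV r3, #28 → r3=28
OR r3, r4, #1 → r3=(-8)|1=-7
OR r3, r4, #10 → r3=(-8)|10=-6
XOR r3, r3, r4 → r3=(-6)^(-8)=2
CMP r4, r3  (cmp -8,2)
BNE start: taken
SUB r4, r3, #8 → r4=2-8=-6
halt.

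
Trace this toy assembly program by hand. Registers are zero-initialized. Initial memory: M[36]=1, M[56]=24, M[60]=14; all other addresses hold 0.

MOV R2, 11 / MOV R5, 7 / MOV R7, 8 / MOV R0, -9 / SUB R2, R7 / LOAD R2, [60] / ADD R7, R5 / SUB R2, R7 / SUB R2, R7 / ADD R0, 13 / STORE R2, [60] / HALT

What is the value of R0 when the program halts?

after MOV R2, 11: R2=11
after MOV R5, 7: R5=7
after MOV R7, 8: R7=8
after MOV R0, -9: R0=-9
after SUB R2, R7: R2=11-8=3
after LOAD R2, [60]: R2=M[60]=14
after ADD R7, R5: R7=8+7=15
after SUB R2, R7: R2=14-15=-1
after SUB R2, R7: R2=(-1)-15=-16
after ADD R0, 13: R0=(-9)+13=4
STORE R2, [60] → M[60]=-16
halt.

4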